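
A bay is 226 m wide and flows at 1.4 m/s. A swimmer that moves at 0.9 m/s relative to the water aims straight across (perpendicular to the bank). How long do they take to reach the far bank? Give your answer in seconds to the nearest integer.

251 s

The component of the swimmer's velocity perpendicular to the bank is 0.9 m/s.
The flow acts along the bank and has no component across it.
Time = 226 / 0.900 = 251.111 s.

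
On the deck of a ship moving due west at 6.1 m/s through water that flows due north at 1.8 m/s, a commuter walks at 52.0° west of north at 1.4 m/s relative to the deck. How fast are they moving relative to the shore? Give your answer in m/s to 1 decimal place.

In east/north components (m/s): commuter relative to ship = (-1.103, 0.862); ship relative to water = (-6.100, 0.000); water relative to ground = (0.000, 1.800).
Sum = (-7.203, 2.662) m/s.
Speed = |(-7.203, 2.662)| = 7.679 m/s.

7.7 m/s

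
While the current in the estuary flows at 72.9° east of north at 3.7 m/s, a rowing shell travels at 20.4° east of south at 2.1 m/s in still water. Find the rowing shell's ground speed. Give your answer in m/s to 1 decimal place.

Taking east as x and north as y: velocity relative to the water = (0.732, -1.968) m/s; the water relative to ground = (3.536, 1.088) m/s.
Velocity relative to ground = (0.732, -1.968) + (3.536, 1.088) = (4.268, -0.880) m/s.
Speed = |(4.268, -0.880)| = 4.358 m/s.

4.4 m/s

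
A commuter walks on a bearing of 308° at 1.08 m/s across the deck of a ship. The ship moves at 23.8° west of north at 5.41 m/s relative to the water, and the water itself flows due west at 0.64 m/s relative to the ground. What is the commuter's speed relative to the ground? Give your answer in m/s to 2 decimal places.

In east/north components (m/s): commuter relative to ship = (-0.851, 0.665); ship relative to water = (-2.183, 4.950); water relative to ground = (-0.640, 0.000).
Sum = (-3.674, 5.615) m/s.
Speed = |(-3.674, 5.615)| = 6.710 m/s.

6.71 m/s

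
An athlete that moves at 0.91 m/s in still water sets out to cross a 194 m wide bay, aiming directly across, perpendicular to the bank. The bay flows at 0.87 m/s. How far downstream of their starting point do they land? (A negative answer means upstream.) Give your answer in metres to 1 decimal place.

185.5 m

Perpendicular speed = 0.910 m/s; crossing time = 194 / 0.910 = 213.187 s.
Net downstream speed = 0.870 m/s.
Drift = 0.870 × 213.187 = 185.473 m (downstream).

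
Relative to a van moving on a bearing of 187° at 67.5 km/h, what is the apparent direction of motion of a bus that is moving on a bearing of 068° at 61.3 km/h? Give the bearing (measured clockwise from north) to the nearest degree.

Taking east as x and north as y: bus velocity = (56.836, 22.963) km/h; van velocity = (-8.226, -66.997) km/h.
Velocity of bus relative to van = (56.836, 22.963) − (-8.226, -66.997) = (65.063, 89.960) km/h.
Bearing = atan2(65.06, 89.96) = 35.88° clockwise from north.

036°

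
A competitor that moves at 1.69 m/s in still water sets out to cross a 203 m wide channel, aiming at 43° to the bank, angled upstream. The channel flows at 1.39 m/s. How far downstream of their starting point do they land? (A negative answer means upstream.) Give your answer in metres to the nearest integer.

27 m

Perpendicular speed = 1.153 m/s; crossing time = 203 / 1.153 = 176.127 s.
Net downstream speed = 0.154 m/s.
Drift = 0.154 × 176.127 = 27.126 m (downstream).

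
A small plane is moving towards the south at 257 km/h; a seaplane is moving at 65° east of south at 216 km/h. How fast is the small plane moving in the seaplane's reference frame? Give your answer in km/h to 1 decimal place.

Taking east as x and north as y: small plane velocity = (0.000, -257.000) km/h; seaplane velocity = (195.762, -91.286) km/h.
Velocity of small plane relative to seaplane = (0.000, -257.000) − (195.762, -91.286) = (-195.762, -165.714) km/h.
Magnitude = |(-195.762, -165.714)| = 256.484 km/h.

256.5 km/h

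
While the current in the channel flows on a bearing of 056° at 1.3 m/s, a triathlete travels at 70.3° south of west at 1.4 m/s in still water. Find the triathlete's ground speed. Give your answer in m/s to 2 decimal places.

Taking east as x and north as y: velocity relative to the water = (-0.472, -1.318) m/s; the water relative to ground = (1.078, 0.727) m/s.
Velocity relative to ground = (-0.472, -1.318) + (1.078, 0.727) = (0.606, -0.591) m/s.
Speed = |(0.606, -0.591)| = 0.846 m/s.

0.85 m/s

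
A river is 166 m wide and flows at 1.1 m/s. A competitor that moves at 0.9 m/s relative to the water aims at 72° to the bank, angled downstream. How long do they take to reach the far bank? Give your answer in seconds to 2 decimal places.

The component of the competitor's velocity perpendicular to the bank is 0.9 × sin 72° = 0.856 m/s.
The current is parallel to the bank, so it does not affect the crossing time.
Time = 166 / 0.856 = 193.936 s.

193.94 s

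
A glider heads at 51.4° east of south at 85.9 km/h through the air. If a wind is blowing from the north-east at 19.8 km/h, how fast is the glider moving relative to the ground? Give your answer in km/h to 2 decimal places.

85.97 km/h

Taking east as x and north as y: velocity relative to the air = (67.133, -53.591) km/h; the air relative to ground = (-14.001, -14.001) km/h.
Velocity relative to ground = (67.133, -53.591) + (-14.001, -14.001) = (53.132, -67.592) km/h.
Speed = |(53.132, -67.592)| = 85.975 km/h.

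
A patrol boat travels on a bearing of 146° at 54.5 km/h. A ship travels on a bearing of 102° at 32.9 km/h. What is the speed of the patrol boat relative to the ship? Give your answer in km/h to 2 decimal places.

38.38 km/h

Taking east as x and north as y: patrol boat velocity = (30.476, -45.183) km/h; ship velocity = (32.181, -6.840) km/h.
Velocity of patrol boat relative to ship = (30.476, -45.183) − (32.181, -6.840) = (-1.705, -38.342) km/h.
Magnitude = |(-1.705, -38.342)| = 38.380 km/h.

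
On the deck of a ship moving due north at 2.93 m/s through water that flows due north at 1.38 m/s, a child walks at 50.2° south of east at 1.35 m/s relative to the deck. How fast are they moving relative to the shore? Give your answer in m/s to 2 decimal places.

3.38 m/s

In east/north components (m/s): child relative to ship = (0.864, -1.037); ship relative to water = (0.000, 2.930); water relative to ground = (0.000, 1.380).
Sum = (0.864, 3.273) m/s.
Speed = |(0.864, 3.273)| = 3.385 m/s.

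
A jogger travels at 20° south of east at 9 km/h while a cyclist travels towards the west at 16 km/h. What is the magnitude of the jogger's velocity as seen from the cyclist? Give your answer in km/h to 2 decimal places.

24.65 km/h

Taking east as x and north as y: jogger velocity = (8.457, -3.078) km/h; cyclist velocity = (-16.000, 0.000) km/h.
Velocity of jogger relative to cyclist = (8.457, -3.078) − (-16.000, 0.000) = (24.457, -3.078) km/h.
Magnitude = |(24.457, -3.078)| = 24.650 km/h.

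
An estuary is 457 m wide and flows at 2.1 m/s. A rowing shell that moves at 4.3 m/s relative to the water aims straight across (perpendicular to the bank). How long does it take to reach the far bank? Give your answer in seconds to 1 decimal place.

The component of the rowing shell's velocity perpendicular to the bank is 4.3 m/s.
The current is parallel to the bank, so it does not affect the crossing time.
Time = 457 / 4.300 = 106.279 s.

106.3 s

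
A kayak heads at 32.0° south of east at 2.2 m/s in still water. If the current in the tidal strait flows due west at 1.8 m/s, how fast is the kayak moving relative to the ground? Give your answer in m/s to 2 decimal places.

1.17 m/s

Taking east as x and north as y: velocity relative to the water = (1.866, -1.166) m/s; the water relative to ground = (-1.800, 0.000) m/s.
Velocity relative to ground = (1.866, -1.166) + (-1.800, 0.000) = (0.066, -1.166) m/s.
Speed = |(0.066, -1.166)| = 1.168 m/s.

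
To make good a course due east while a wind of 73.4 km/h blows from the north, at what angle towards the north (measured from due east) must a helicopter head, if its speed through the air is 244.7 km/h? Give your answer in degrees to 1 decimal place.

17.5°

The wind pushes perpendicular to the desired track; the heading must have a component into the wind equal to 73.4 km/h: 244.7 sin θ = 73.4.
sin θ = 0.3000, so θ = 17.455°.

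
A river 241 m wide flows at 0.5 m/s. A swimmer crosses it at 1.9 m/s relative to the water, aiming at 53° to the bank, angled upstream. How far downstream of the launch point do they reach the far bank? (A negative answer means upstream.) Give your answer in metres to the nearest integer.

-102 m

Perpendicular speed = 1.517 m/s; crossing time = 241 / 1.517 = 158.824 s.
Net downstream speed = -0.643 m/s.
Drift = -0.643 × 158.824 = -102.195 m (upstream).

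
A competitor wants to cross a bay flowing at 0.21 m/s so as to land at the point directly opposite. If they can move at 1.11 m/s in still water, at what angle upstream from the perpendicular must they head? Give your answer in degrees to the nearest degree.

To cancel the current, the upstream component of the competitor's velocity must equal the flow: 1.11 sin θ = 0.21.
sin θ = 0.21 / 1.11 = 0.1892.
θ = arcsin(0.1892) = 10.905°.

11°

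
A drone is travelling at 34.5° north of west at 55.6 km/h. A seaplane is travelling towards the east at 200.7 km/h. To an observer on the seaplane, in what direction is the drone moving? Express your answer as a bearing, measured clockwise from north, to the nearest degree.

Taking east as x and north as y: drone velocity = (-45.821, 31.492) km/h; seaplane velocity = (200.700, 0.000) km/h.
Velocity of drone relative to seaplane = (-45.821, 31.492) − (200.700, 0.000) = (-246.521, 31.492) km/h.
Bearing = atan2(-246.52, 31.49) = 277.28° clockwise from north.

277°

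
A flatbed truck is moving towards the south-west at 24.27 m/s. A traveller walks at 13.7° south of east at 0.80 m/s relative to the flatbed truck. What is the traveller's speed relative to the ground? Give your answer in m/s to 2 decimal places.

Taking east as x and north as y: flatbed truck velocity = (-17.161, -17.161) m/s; traveller velocity relative to flatbed truck = (0.777, -0.189) m/s.
Velocity relative to ground = (-17.161, -17.161) + (0.777, -0.189) = (-16.384, -17.351) m/s.
Speed = |(-16.384, -17.351)| = 23.864 m/s.

23.86 m/s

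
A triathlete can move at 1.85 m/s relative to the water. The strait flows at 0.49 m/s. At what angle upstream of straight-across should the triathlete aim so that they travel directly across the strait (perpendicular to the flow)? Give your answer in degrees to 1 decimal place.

15.4°

To cancel the current, the upstream component of the triathlete's velocity must equal the flow: 1.85 sin θ = 0.49.
sin θ = 0.49 / 1.85 = 0.2649.
θ = arcsin(0.2649) = 15.359°.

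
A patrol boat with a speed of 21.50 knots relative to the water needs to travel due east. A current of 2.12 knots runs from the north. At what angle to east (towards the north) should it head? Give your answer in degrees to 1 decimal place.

The current pushes perpendicular to the desired track; the heading must have a component into the current equal to 2.12 knots: 21.50 sin θ = 2.12.
sin θ = 0.0986, so θ = 5.659°.

5.7°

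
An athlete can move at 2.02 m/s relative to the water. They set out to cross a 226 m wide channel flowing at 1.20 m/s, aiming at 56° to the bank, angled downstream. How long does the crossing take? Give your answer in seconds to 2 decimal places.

134.95 s

The component of the athlete's velocity perpendicular to the bank is 2.02 × sin 56° = 1.675 m/s.
The flow acts along the bank and has no component across it.
Time = 226 / 1.675 = 134.953 s.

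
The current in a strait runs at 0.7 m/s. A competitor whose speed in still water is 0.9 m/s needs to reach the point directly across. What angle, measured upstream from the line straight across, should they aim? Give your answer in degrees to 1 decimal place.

51.1°

To cancel the current, the upstream component of the competitor's velocity must equal the flow: 0.9 sin θ = 0.7.
sin θ = 0.7 / 0.9 = 0.7778.
θ = arcsin(0.7778) = 51.058°.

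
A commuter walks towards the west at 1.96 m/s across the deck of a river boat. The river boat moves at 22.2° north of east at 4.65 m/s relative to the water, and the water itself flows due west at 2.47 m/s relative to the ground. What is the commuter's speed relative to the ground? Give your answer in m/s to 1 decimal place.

In east/north components (m/s): commuter relative to river boat = (-1.960, 0.000); river boat relative to water = (4.305, 1.757); water relative to ground = (-2.470, 0.000).
Sum = (-0.125, 1.757) m/s.
Speed = |(-0.125, 1.757)| = 1.761 m/s.

1.8 m/s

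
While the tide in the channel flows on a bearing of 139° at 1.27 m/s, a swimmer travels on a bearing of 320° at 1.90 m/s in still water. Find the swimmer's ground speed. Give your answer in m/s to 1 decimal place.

0.6 m/s

Taking east as x and north as y: velocity relative to the water = (-1.221, 1.455) m/s; the water relative to ground = (0.833, -0.958) m/s.
Velocity relative to ground = (-1.221, 1.455) + (0.833, -0.958) = (-0.388, 0.497) m/s.
Speed = |(-0.388, 0.497)| = 0.631 m/s.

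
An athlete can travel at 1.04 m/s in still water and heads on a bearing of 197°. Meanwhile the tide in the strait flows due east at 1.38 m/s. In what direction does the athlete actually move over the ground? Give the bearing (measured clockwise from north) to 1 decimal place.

132.7°

Taking east as x and north as y: velocity relative to the water = (-0.304, -0.995) m/s; the water relative to ground = (1.380, 0.000) m/s.
Velocity relative to ground = (-0.304, -0.995) + (1.380, 0.000) = (1.076, -0.995) m/s.
Bearing = atan2(1.08, -0.99) = 132.75° clockwise from north.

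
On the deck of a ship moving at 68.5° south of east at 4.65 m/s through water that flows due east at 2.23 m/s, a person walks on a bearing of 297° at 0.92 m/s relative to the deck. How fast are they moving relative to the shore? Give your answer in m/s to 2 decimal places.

5.00 m/s

In east/north components (m/s): person relative to ship = (-0.820, 0.418); ship relative to water = (1.704, -4.326); water relative to ground = (2.230, 0.000).
Sum = (3.115, -3.909) m/s.
Speed = |(3.115, -3.909)| = 4.998 m/s.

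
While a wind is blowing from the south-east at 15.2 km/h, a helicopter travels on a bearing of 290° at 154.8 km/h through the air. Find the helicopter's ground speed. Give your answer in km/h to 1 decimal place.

168.7 km/h

Taking east as x and north as y: velocity relative to the air = (-145.464, 52.945) km/h; the air relative to ground = (-10.748, 10.748) km/h.
Velocity relative to ground = (-145.464, 52.945) + (-10.748, 10.748) = (-156.212, 63.693) km/h.
Speed = |(-156.212, 63.693)| = 168.698 km/h.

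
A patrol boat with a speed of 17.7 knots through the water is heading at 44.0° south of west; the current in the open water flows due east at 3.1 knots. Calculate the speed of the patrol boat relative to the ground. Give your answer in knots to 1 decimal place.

Taking east as x and north as y: velocity relative to the water = (-12.732, -12.295) knots; the water relative to ground = (3.100, 0.000) knots.
Velocity relative to ground = (-12.732, -12.295) + (3.100, 0.000) = (-9.632, -12.295) knots.
Speed = |(-9.632, -12.295)| = 15.619 knots.

15.6 knots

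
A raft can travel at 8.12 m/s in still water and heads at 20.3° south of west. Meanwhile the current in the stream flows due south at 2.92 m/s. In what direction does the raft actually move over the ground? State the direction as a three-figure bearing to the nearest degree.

233°

Taking east as x and north as y: velocity relative to the water = (-7.616, -2.817) m/s; the water relative to ground = (0.000, -2.920) m/s.
Velocity relative to ground = (-7.616, -2.817) + (0.000, -2.920) = (-7.616, -5.737) m/s.
Bearing = atan2(-7.62, -5.74) = 233.01° clockwise from north.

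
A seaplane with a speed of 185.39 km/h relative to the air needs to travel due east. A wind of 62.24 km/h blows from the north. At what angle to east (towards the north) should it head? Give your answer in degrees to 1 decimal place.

The wind pushes perpendicular to the desired track; the heading must have a component into the wind equal to 62.24 km/h: 185.39 sin θ = 62.24.
sin θ = 0.3357, so θ = 19.617°.

19.6°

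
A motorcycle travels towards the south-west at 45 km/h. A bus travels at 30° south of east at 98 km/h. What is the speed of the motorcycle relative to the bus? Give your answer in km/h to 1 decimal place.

117.9 km/h

Taking east as x and north as y: motorcycle velocity = (-31.820, -31.820) km/h; bus velocity = (84.870, -49.000) km/h.
Velocity of motorcycle relative to bus = (-31.820, -31.820) − (84.870, -49.000) = (-116.690, 17.180) km/h.
Magnitude = |(-116.690, 17.180)| = 117.948 km/h.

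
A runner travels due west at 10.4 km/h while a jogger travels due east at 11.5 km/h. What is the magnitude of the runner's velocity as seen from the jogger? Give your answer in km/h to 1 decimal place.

Taking east as x and north as y: runner velocity = (-10.400, 0.000) km/h; jogger velocity = (11.500, 0.000) km/h.
Velocity of runner relative to jogger = (-10.400, 0.000) − (11.500, 0.000) = (-21.900, 0.000) km/h.
Magnitude = |(-21.900, 0.000)| = 21.900 km/h.

21.9 km/h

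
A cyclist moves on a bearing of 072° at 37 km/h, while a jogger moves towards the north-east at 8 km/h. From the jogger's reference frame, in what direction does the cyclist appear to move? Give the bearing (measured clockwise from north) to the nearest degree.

Taking east as x and north as y: cyclist velocity = (35.189, 11.434) km/h; jogger velocity = (5.657, 5.657) km/h.
Velocity of cyclist relative to jogger = (35.189, 11.434) − (5.657, 5.657) = (29.532, 5.777) km/h.
Bearing = atan2(29.53, 5.78) = 78.93° clockwise from north.

079°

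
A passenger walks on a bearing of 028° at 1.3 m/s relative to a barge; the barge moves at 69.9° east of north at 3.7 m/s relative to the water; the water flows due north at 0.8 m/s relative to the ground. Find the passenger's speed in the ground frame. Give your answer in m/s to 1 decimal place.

5.2 m/s

In east/north components (m/s): passenger relative to barge = (0.610, 1.148); barge relative to water = (3.475, 1.272); water relative to ground = (0.000, 0.800).
Sum = (4.085, 3.219) m/s.
Speed = |(4.085, 3.219)| = 5.201 m/s.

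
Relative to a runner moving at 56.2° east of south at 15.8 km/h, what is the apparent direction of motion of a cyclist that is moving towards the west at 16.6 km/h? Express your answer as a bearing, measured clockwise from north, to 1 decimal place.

286.5°

Taking east as x and north as y: cyclist velocity = (-16.600, 0.000) km/h; runner velocity = (13.130, -8.789) km/h.
Velocity of cyclist relative to runner = (-16.600, 0.000) − (13.130, -8.789) = (-29.730, 8.789) km/h.
Bearing = atan2(-29.73, 8.79) = 286.47° clockwise from north.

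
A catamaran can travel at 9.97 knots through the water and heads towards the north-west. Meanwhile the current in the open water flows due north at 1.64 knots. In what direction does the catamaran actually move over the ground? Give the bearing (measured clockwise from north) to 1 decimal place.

320.9°

Taking east as x and north as y: velocity relative to the water = (-7.050, 7.050) knots; the water relative to ground = (0.000, 1.640) knots.
Velocity relative to ground = (-7.050, 7.050) + (0.000, 1.640) = (-7.050, 8.690) knots.
Bearing = atan2(-7.05, 8.69) = 320.95° clockwise from north.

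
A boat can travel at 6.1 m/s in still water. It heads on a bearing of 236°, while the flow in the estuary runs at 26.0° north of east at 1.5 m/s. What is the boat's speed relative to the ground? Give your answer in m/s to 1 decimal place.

4.6 m/s

Taking east as x and north as y: velocity relative to the water = (-5.057, -3.411) m/s; the water relative to ground = (1.348, 0.658) m/s.
Velocity relative to ground = (-5.057, -3.411) + (1.348, 0.658) = (-3.709, -2.754) m/s.
Speed = |(-3.709, -2.754)| = 4.619 m/s.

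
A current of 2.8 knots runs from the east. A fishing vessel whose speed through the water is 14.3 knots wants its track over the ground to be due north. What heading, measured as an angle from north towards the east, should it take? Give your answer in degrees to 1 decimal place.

The current pushes perpendicular to the desired track; the heading must have a component into the current equal to 2.8 knots: 14.3 sin θ = 2.8.
sin θ = 0.1958, so θ = 11.292°.

11.3°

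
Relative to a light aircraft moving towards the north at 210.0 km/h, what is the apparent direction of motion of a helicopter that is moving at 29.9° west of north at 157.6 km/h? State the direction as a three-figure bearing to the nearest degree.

227°

Taking east as x and north as y: helicopter velocity = (-78.562, 136.623) km/h; light aircraft velocity = (0.000, 210.000) km/h.
Velocity of helicopter relative to light aircraft = (-78.562, 136.623) − (0.000, 210.000) = (-78.562, -73.377) km/h.
Bearing = atan2(-78.56, -73.38) = 226.95° clockwise from north.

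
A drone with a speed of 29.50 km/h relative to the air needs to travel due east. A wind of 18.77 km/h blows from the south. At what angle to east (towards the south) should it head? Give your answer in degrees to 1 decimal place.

The wind pushes perpendicular to the desired track; the heading must have a component into the wind equal to 18.77 km/h: 29.50 sin θ = 18.77.
sin θ = 0.6363, so θ = 39.514°.

39.5°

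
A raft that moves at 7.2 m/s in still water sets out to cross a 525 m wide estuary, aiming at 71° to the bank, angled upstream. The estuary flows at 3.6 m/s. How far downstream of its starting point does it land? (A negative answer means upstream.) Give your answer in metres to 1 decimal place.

Perpendicular speed = 6.808 m/s; crossing time = 525 / 6.808 = 77.118 s.
Net downstream speed = 1.256 m/s.
Drift = 1.256 × 77.118 = 96.853 m (downstream).

96.9 m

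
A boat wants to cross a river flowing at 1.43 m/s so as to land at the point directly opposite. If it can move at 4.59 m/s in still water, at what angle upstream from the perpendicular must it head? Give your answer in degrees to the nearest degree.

18°

To cancel the current, the upstream component of the boat's velocity must equal the flow: 4.59 sin θ = 1.43.
sin θ = 1.43 / 4.59 = 0.3115.
θ = arcsin(0.3115) = 18.152°.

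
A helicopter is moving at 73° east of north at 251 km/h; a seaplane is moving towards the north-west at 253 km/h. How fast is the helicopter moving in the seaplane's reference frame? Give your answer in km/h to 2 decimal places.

Taking east as x and north as y: helicopter velocity = (240.032, 73.385) km/h; seaplane velocity = (-178.898, 178.898) km/h.
Velocity of helicopter relative to seaplane = (240.032, 73.385) − (-178.898, 178.898) = (418.931, -105.513) km/h.
Magnitude = |(418.931, -105.513)| = 432.014 km/h.

432.01 km/h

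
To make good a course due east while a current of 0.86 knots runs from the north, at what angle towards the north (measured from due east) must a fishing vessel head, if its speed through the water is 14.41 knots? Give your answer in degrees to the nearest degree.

3°

The current pushes perpendicular to the desired track; the heading must have a component into the current equal to 0.86 knots: 14.41 sin θ = 0.86.
sin θ = 0.0597, so θ = 3.421°.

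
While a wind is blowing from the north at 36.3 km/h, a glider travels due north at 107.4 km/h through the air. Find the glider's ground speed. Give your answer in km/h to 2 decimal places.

Taking east as x and north as y: velocity relative to the air = (0.000, 107.400) km/h; the air relative to ground = (0.000, -36.300) km/h.
Velocity relative to ground = (0.000, 107.400) + (0.000, -36.300) = (0.000, 71.100) km/h.
Speed = |(0.000, 71.100)| = 71.100 km/h.

71.10 km/h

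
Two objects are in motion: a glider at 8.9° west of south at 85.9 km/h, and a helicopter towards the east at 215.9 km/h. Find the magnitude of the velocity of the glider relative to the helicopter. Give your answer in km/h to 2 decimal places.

244.40 km/h

Taking east as x and north as y: glider velocity = (-13.290, -84.866) km/h; helicopter velocity = (215.900, 0.000) km/h.
Velocity of glider relative to helicopter = (-13.290, -84.866) − (215.900, 0.000) = (-229.190, -84.866) km/h.
Magnitude = |(-229.190, -84.866)| = 244.397 km/h.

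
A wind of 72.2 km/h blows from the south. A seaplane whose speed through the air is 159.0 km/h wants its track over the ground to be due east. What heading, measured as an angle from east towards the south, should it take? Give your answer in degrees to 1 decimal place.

27.0°

The wind pushes perpendicular to the desired track; the heading must have a component into the wind equal to 72.2 km/h: 159.0 sin θ = 72.2.
sin θ = 0.4541, so θ = 27.006°.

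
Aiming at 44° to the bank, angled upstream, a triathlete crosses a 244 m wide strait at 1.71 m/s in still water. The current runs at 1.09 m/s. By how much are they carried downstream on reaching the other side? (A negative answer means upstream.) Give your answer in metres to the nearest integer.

-29 m

Perpendicular speed = 1.188 m/s; crossing time = 244 / 1.188 = 205.410 s.
Net downstream speed = -0.140 m/s.
Drift = -0.140 × 205.410 = -28.772 m (upstream).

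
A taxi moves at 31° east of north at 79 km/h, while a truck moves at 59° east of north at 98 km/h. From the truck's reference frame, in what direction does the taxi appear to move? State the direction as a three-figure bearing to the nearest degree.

292°

Taking east as x and north as y: taxi velocity = (40.688, 67.716) km/h; truck velocity = (84.002, 50.474) km/h.
Velocity of taxi relative to truck = (40.688, 67.716) − (84.002, 50.474) = (-43.314, 17.242) km/h.
Bearing = atan2(-43.31, 17.24) = 291.71° clockwise from north.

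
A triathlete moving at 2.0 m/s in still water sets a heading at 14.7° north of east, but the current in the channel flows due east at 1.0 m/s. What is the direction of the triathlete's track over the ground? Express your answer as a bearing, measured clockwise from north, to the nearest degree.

080°

Taking east as x and north as y: velocity relative to the water = (1.935, 0.508) m/s; the water relative to ground = (1.000, 0.000) m/s.
Velocity relative to ground = (1.935, 0.508) + (1.000, 0.000) = (2.935, 0.508) m/s.
Bearing = atan2(2.93, 0.51) = 80.19° clockwise from north.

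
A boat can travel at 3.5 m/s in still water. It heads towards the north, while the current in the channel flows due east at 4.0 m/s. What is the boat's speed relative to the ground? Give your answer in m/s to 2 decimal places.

5.32 m/s

Taking east as x and north as y: velocity relative to the water = (0.000, 3.500) m/s; the water relative to ground = (4.000, 0.000) m/s.
Velocity relative to ground = (0.000, 3.500) + (4.000, 0.000) = (4.000, 3.500) m/s.
Speed = |(4.000, 3.500)| = 5.315 m/s.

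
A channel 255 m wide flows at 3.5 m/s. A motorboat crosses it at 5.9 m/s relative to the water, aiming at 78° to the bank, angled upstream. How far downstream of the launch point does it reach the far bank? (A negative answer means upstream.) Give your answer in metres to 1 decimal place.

100.4 m

Perpendicular speed = 5.771 m/s; crossing time = 255 / 5.771 = 44.186 s.
Net downstream speed = 2.273 m/s.
Drift = 2.273 × 44.186 = 100.449 m (downstream).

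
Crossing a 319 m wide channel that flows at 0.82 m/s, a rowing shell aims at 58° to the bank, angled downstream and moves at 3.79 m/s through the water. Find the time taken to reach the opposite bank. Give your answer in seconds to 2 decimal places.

The component of the rowing shell's velocity perpendicular to the bank is 3.79 × sin 58° = 3.214 m/s.
The flow acts along the bank and has no component across it.
Time = 319 / 3.214 = 99.250 s.

99.25 s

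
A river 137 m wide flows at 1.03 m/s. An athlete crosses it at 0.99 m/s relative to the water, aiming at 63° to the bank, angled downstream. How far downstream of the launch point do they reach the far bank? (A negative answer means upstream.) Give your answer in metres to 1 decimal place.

Perpendicular speed = 0.882 m/s; crossing time = 137 / 0.882 = 155.312 s.
Net downstream speed = 1.479 m/s.
Drift = 1.479 × 155.312 = 229.776 m (downstream).

229.8 m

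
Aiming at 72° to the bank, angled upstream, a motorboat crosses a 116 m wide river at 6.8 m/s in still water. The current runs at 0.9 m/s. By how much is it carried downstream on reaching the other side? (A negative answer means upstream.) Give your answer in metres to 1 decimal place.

-21.5 m

Perpendicular speed = 6.467 m/s; crossing time = 116 / 6.467 = 17.937 s.
Net downstream speed = -1.201 m/s.
Drift = -1.201 × 17.937 = -21.548 m (upstream).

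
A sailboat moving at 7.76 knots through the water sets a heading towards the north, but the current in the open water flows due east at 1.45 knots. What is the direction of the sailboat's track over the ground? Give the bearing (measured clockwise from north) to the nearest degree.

Taking east as x and north as y: velocity relative to the water = (0.000, 7.760) knots; the water relative to ground = (1.450, 0.000) knots.
Velocity relative to ground = (0.000, 7.760) + (1.450, 0.000) = (1.450, 7.760) knots.
Bearing = atan2(1.45, 7.76) = 10.58° clockwise from north.

011°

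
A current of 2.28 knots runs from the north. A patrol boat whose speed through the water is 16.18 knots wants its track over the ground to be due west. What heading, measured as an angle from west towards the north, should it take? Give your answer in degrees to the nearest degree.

The current pushes perpendicular to the desired track; the heading must have a component into the current equal to 2.28 knots: 16.18 sin θ = 2.28.
sin θ = 0.1409, so θ = 8.101°.

8°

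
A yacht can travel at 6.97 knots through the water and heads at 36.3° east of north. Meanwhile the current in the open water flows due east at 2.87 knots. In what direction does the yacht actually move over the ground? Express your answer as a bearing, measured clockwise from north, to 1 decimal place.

Taking east as x and north as y: velocity relative to the water = (4.126, 5.617) knots; the water relative to ground = (2.870, 0.000) knots.
Velocity relative to ground = (4.126, 5.617) + (2.870, 0.000) = (6.996, 5.617) knots.
Bearing = atan2(7.00, 5.62) = 51.24° clockwise from north.

051.2°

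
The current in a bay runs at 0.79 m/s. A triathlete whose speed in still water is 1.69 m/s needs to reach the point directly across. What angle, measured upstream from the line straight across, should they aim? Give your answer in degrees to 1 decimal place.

27.9°

To cancel the current, the upstream component of the triathlete's velocity must equal the flow: 1.69 sin θ = 0.79.
sin θ = 0.79 / 1.69 = 0.4675.
θ = arcsin(0.4675) = 27.869°.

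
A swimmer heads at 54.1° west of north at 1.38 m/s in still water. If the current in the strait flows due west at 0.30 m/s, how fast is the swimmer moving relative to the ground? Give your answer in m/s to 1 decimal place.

1.6 m/s

Taking east as x and north as y: velocity relative to the water = (-1.118, 0.809) m/s; the water relative to ground = (-0.300, 0.000) m/s.
Velocity relative to ground = (-1.118, 0.809) + (-0.300, 0.000) = (-1.418, 0.809) m/s.
Speed = |(-1.418, 0.809)| = 1.633 m/s.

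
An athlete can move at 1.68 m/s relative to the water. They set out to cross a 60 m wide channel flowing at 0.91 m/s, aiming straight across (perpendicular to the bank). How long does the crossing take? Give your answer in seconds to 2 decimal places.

35.71 s

The component of the athlete's velocity perpendicular to the bank is 1.68 m/s.
The flow acts along the bank and has no component across it.
Time = 60 / 1.680 = 35.714 s.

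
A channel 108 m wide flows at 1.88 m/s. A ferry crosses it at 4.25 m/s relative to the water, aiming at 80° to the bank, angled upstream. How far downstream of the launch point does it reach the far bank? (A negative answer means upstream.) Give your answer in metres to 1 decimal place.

29.5 m

Perpendicular speed = 4.185 m/s; crossing time = 108 / 4.185 = 25.804 s.
Net downstream speed = 1.142 m/s.
Drift = 1.142 × 25.804 = 29.468 m (downstream).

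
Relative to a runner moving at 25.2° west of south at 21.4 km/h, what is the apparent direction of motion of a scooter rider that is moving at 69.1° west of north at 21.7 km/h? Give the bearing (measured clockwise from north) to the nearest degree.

Taking east as x and north as y: scooter rider velocity = (-20.272, 7.741) km/h; runner velocity = (-9.112, -19.363) km/h.
Velocity of scooter rider relative to runner = (-20.272, 7.741) − (-9.112, -19.363) = (-11.161, 27.105) km/h.
Bearing = atan2(-11.16, 27.10) = 337.62° clockwise from north.

338°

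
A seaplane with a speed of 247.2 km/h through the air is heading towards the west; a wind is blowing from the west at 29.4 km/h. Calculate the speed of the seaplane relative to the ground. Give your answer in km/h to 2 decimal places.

Taking east as x and north as y: velocity relative to the air = (-247.200, 0.000) km/h; the air relative to ground = (29.400, 0.000) km/h.
Velocity relative to ground = (-247.200, 0.000) + (29.400, 0.000) = (-217.800, 0.000) km/h.
Speed = |(-217.800, 0.000)| = 217.800 km/h.

217.80 km/h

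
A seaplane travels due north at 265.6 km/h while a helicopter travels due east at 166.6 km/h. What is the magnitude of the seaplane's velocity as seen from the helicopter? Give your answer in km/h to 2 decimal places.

Taking east as x and north as y: seaplane velocity = (0.000, 265.600) km/h; helicopter velocity = (166.600, 0.000) km/h.
Velocity of seaplane relative to helicopter = (0.000, 265.600) − (166.600, 0.000) = (-166.600, 265.600) km/h.
Magnitude = |(-166.600, 265.600)| = 313.527 km/h.

313.53 km/h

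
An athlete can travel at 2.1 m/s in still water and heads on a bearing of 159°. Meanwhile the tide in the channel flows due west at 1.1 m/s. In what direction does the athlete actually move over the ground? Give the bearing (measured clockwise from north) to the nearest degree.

Taking east as x and north as y: velocity relative to the water = (0.753, -1.961) m/s; the water relative to ground = (-1.100, 0.000) m/s.
Velocity relative to ground = (0.753, -1.961) + (-1.100, 0.000) = (-0.347, -1.961) m/s.
Bearing = atan2(-0.35, -1.96) = 190.05° clockwise from north.

190°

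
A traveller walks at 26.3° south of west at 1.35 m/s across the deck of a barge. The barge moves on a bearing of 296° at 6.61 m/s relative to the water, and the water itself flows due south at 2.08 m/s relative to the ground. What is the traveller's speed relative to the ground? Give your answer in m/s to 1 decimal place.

7.2 m/s

In east/north components (m/s): traveller relative to barge = (-1.210, -0.598); barge relative to water = (-5.941, 2.898); water relative to ground = (0.000, -2.080).
Sum = (-7.151, 0.219) m/s.
Speed = |(-7.151, 0.219)| = 7.155 m/s.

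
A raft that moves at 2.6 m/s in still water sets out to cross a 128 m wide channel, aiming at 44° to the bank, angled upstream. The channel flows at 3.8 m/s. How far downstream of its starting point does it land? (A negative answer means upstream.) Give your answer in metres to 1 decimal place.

Perpendicular speed = 1.806 m/s; crossing time = 128 / 1.806 = 70.870 s.
Net downstream speed = 1.930 m/s.
Drift = 1.930 × 70.870 = 136.760 m (downstream).

136.8 m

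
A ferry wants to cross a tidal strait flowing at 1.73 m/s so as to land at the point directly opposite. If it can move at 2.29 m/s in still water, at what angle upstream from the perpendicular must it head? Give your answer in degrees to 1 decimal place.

To cancel the current, the upstream component of the ferry's velocity must equal the flow: 2.29 sin θ = 1.73.
sin θ = 1.73 / 2.29 = 0.7555.
θ = arcsin(0.7555) = 49.065°.

49.1°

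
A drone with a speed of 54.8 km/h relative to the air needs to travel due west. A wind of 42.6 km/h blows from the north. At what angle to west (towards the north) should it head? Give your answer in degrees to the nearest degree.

The wind pushes perpendicular to the desired track; the heading must have a component into the wind equal to 42.6 km/h: 54.8 sin θ = 42.6.
sin θ = 0.7774, so θ = 51.021°.

51°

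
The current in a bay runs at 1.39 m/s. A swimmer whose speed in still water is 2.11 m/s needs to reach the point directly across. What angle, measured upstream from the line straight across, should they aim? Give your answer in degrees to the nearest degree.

41°

To cancel the current, the upstream component of the swimmer's velocity must equal the flow: 2.11 sin θ = 1.39.
sin θ = 1.39 / 2.11 = 0.6588.
θ = arcsin(0.6588) = 41.206°.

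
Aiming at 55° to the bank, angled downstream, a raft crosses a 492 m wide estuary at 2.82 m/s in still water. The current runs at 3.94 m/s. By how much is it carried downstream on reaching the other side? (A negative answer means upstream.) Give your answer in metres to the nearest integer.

1184 m

Perpendicular speed = 2.310 m/s; crossing time = 492 / 2.310 = 212.986 s.
Net downstream speed = 5.557 m/s.
Drift = 5.557 × 212.986 = 1183.668 m (downstream).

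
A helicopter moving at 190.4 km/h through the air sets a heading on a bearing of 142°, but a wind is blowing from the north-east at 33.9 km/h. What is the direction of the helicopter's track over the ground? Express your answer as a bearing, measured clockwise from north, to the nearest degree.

152°

Taking east as x and north as y: velocity relative to the air = (117.222, -150.037) km/h; the air relative to ground = (-23.971, -23.971) km/h.
Velocity relative to ground = (117.222, -150.037) + (-23.971, -23.971) = (93.251, -174.008) km/h.
Bearing = atan2(93.25, -174.01) = 151.81° clockwise from north.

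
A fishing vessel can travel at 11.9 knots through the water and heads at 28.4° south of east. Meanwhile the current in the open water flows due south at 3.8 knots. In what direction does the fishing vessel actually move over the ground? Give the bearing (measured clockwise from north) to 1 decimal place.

Taking east as x and north as y: velocity relative to the water = (10.468, -5.660) knots; the water relative to ground = (0.000, -3.800) knots.
Velocity relative to ground = (10.468, -5.660) + (0.000, -3.800) = (10.468, -9.460) knots.
Bearing = atan2(10.47, -9.46) = 132.10° clockwise from north.

132.1°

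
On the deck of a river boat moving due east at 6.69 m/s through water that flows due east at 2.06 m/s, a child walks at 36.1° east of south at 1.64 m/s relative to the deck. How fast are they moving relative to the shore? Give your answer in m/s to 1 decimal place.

In east/north components (m/s): child relative to river boat = (0.966, -1.325); river boat relative to water = (6.690, 0.000); water relative to ground = (2.060, 0.000).
Sum = (9.716, -1.325) m/s.
Speed = |(9.716, -1.325)| = 9.806 m/s.

9.8 m/s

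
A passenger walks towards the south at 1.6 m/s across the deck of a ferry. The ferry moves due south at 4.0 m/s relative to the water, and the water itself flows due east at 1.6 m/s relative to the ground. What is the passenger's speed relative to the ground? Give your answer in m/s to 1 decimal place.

5.8 m/s

In east/north components (m/s): passenger relative to ferry = (0.000, -1.600); ferry relative to water = (0.000, -4.000); water relative to ground = (1.600, 0.000).
Sum = (1.600, -5.600) m/s.
Speed = |(1.600, -5.600)| = 5.824 m/s.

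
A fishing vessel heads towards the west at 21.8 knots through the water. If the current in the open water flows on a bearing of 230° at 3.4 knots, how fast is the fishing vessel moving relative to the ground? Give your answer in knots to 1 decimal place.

Taking east as x and north as y: velocity relative to the water = (-21.800, 0.000) knots; the water relative to ground = (-2.605, -2.185) knots.
Velocity relative to ground = (-21.800, 0.000) + (-2.605, -2.185) = (-24.405, -2.185) knots.
Speed = |(-24.405, -2.185)| = 24.502 knots.

24.5 knots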